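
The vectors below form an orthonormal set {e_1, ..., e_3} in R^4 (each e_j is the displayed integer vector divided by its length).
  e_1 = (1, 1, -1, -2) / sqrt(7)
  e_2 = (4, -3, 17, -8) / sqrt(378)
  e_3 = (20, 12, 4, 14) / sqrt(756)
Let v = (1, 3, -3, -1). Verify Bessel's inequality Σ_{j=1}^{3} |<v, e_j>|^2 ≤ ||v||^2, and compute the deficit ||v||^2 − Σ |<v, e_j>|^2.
Σ |<v, e_j>|^2 = 132/7; ||v||^2 = 20; deficit = 8/7

Write each e_j = u_j / sqrt(<u_j, u_j>) where u_j is the displayed integer vector. Then <v, e_j> = <v, u_j> / sqrt(<u_j, u_j>), so |<v, e_j>|^2 = <v, u_j>^2 / <u_j, u_j>.
Coefficients: <v, e_1> = 9/sqrt(7), <v, e_2> = -48/sqrt(378), <v, e_3> = 30/sqrt(756).
Square and sum: Σ |<v, e_j>|^2 = 132/7.
Compute ||v||^2 = v·v = 20.
Deficit = 20 − 132/7 = 8/7 ≥ 0, confirming Bessel's inequality. (The deficit equals ||v − Σ <v,e_j> e_j||^2, the squared distance from v to span{e_j}.)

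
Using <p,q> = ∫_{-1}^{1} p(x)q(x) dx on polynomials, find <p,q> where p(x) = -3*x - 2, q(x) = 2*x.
<p,q> = -4

Expand the product: p(x)·q(x) = -6*x^2 - 4*x.
∫_{-1}^{1} of each monomial x^k gives [2/(k+1) if k even, 0 if k odd]. Integrating term-by-term (or equivalently evaluating the antiderivative F(x) = -2*x^3 - 2*x^2 at the endpoints):
  F(1) − F(−1) = -4 − (0) = -4.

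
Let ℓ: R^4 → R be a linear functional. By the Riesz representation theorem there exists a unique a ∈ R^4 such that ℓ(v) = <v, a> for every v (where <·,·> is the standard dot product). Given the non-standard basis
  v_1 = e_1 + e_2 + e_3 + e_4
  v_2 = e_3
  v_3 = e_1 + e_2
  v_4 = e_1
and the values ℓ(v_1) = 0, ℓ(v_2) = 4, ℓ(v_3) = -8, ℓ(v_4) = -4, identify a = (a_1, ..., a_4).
a = (-4, -4, 4, 4)

Write a = (a_1, ..., a_4) in the standard basis. For each basis vector v_i, ℓ(v_i) = <v_i, a> is a linear equation in the a_j's. Collect the n equations into a matrix system V a = ℓ, where row i of V is v_i (expressed in the standard basis). Since V is invertible (lower-triangular with 1s on the diagonal, up to permutation), solve by back-substitution:
  V =
[[1, 1, 1, 1],
 [0, 0, 1, 0],
 [1, 1, 0, 0],
 [1, 0, 0, 0]]
  V a = (0, 4, -8, -4)
Solving gives a = (-4, -4, 4, 4).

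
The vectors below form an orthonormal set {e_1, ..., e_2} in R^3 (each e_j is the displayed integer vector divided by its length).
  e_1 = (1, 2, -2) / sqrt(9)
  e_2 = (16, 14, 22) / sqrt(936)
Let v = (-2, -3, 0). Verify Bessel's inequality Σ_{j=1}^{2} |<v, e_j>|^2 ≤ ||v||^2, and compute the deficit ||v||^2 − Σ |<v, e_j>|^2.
Σ |<v, e_j>|^2 = 337/26; ||v||^2 = 13; deficit = 1/26

Write each e_j = u_j / sqrt(<u_j, u_j>) where u_j is the displayed integer vector. Then <v, e_j> = <v, u_j> / sqrt(<u_j, u_j>), so |<v, e_j>|^2 = <v, u_j>^2 / <u_j, u_j>.
Coefficients: <v, e_1> = -8/sqrt(9), <v, e_2> = -74/sqrt(936).
Square and sum: Σ |<v, e_j>|^2 = 337/26.
Compute ||v||^2 = v·v = 13.
Deficit = 13 − 337/26 = 1/26 ≥ 0, confirming Bessel's inequality. (The deficit equals ||v − Σ <v,e_j> e_j||^2, the squared distance from v to span{e_j}.)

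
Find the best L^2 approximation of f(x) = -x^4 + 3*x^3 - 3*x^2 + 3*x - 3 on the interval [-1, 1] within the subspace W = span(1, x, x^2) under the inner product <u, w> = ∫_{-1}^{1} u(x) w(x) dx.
g(x) = -27*x^2/7 + 24*x/5 - 102/35

The best approximation g ∈ W is the orthogonal projection of f onto W. Writing g = a_0 + a_1 x + a_2 x^2, the coefficients solve the normal equations G · a = b where
  G_{ij} = <φ_i, φ_j> and b_i = <f, φ_i>, with φ_0 = 1, φ_1 = x, φ_2 = x^2.
G =
  [2, 0, 2/3]
  [0, 2/3, 0]
  [2/3, 0, 2/5],
b = (-42/5, 16/5, -122/35).
Solving gives a_0 = -102/35, a_1 = 24/5, a_2 = -27/7, so
  g(x) = -27*x^2/7 + 24*x/5 - 102/35.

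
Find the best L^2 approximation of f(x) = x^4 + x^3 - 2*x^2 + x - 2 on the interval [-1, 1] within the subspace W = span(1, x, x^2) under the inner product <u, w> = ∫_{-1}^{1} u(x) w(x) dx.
g(x) = -8*x^2/7 + 8*x/5 - 73/35

The best approximation g ∈ W is the orthogonal projection of f onto W. Writing g = a_0 + a_1 x + a_2 x^2, the coefficients solve the normal equations G · a = b where
  G_{ij} = <φ_i, φ_j> and b_i = <f, φ_i>, with φ_0 = 1, φ_1 = x, φ_2 = x^2.
G =
  [2, 0, 2/3]
  [0, 2/3, 0]
  [2/3, 0, 2/5],
b = (-74/15, 16/15, -194/105).
Solving gives a_0 = -73/35, a_1 = 8/5, a_2 = -8/7, so
  g(x) = -8*x^2/7 + 8*x/5 - 73/35.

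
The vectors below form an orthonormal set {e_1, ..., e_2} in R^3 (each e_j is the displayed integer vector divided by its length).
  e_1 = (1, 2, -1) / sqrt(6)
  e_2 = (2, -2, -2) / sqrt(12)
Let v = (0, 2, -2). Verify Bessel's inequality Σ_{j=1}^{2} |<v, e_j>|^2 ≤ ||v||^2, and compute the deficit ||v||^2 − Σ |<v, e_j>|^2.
Σ |<v, e_j>|^2 = 6; ||v||^2 = 8; deficit = 2

Write each e_j = u_j / sqrt(<u_j, u_j>) where u_j is the displayed integer vector. Then <v, e_j> = <v, u_j> / sqrt(<u_j, u_j>), so |<v, e_j>|^2 = <v, u_j>^2 / <u_j, u_j>.
Coefficients: <v, e_1> = 6/sqrt(6), <v, e_2> = 0/sqrt(12).
Square and sum: Σ |<v, e_j>|^2 = 6.
Compute ||v||^2 = v·v = 8.
Deficit = 8 − 6 = 2 ≥ 0, confirming Bessel's inequality. (The deficit equals ||v − Σ <v,e_j> e_j||^2, the squared distance from v to span{e_j}.)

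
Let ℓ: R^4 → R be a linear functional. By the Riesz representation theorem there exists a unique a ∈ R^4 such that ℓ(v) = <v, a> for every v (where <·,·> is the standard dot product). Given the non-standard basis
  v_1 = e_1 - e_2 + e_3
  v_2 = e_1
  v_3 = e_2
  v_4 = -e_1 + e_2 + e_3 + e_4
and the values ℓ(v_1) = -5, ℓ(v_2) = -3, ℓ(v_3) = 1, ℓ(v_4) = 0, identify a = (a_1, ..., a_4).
a = (-3, 1, -1, -3)

Write a = (a_1, ..., a_4) in the standard basis. For each basis vector v_i, ℓ(v_i) = <v_i, a> is a linear equation in the a_j's. Collect the n equations into a matrix system V a = ℓ, where row i of V is v_i (expressed in the standard basis). Since V is invertible (lower-triangular with 1s on the diagonal, up to permutation), solve by back-substitution:
  V =
[[1, -1, 1, 0],
 [1, 0, 0, 0],
 [0, 1, 0, 0],
 [-1, 1, 1, 1]]
  V a = (-5, -3, 1, 0)
Solving gives a = (-3, 1, -1, -3).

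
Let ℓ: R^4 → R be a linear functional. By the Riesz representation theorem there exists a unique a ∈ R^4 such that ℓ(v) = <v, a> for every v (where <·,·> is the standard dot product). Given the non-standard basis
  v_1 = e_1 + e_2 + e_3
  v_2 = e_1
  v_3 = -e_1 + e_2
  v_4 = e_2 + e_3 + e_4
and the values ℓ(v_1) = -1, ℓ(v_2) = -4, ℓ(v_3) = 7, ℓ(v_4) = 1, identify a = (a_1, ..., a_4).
a = (-4, 3, 0, -2)

Write a = (a_1, ..., a_4) in the standard basis. For each basis vector v_i, ℓ(v_i) = <v_i, a> is a linear equation in the a_j's. Collect the n equations into a matrix system V a = ℓ, where row i of V is v_i (expressed in the standard basis). Since V is invertible (lower-triangular with 1s on the diagonal, up to permutation), solve by back-substitution:
  V =
[[1, 1, 1, 0],
 [1, 0, 0, 0],
 [-1, 1, 0, 0],
 [0, 1, 1, 1]]
  V a = (-1, -4, 7, 1)
Solving gives a = (-4, 3, 0, -2).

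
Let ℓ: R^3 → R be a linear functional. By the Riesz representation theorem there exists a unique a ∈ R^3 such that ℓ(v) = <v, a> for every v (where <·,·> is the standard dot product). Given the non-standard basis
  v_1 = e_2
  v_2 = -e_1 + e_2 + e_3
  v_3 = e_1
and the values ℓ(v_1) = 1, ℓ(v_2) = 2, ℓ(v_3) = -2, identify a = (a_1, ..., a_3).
a = (-2, 1, -1)

Write a = (a_1, ..., a_3) in the standard basis. For each basis vector v_i, ℓ(v_i) = <v_i, a> is a linear equation in the a_j's. Collect the n equations into a matrix system V a = ℓ, where row i of V is v_i (expressed in the standard basis). Since V is invertible (lower-triangular with 1s on the diagonal, up to permutation), solve by back-substitution:
  V =
[[0, 1, 0],
 [-1, 1, 1],
 [1, 0, 0]]
  V a = (1, 2, -2)
Solving gives a = (-2, 1, -1).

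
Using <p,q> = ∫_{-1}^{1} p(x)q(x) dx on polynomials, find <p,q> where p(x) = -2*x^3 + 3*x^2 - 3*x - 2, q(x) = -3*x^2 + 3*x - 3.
<p,q> = -2

Expand the product: p(x)·q(x) = 6*x^5 - 15*x^4 + 24*x^3 - 12*x^2 + 3*x + 6.
∫_{-1}^{1} of each monomial x^k gives [2/(k+1) if k even, 0 if k odd]. Integrating term-by-term (or equivalently evaluating the antiderivative F(x) = x^6 - 3*x^5 + 6*x^4 - 4*x^3 + 3*x^2/2 + 6*x at the endpoints):
  F(1) − F(−1) = 15/2 − (19/2) = -2.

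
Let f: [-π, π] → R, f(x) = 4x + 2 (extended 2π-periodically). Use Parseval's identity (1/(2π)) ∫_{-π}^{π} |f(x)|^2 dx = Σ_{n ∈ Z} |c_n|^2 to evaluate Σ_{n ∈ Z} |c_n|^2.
Σ |c_n|^2 = 16π^2/3 + 4

Expand and integrate term by term over [-π, π]:
  ∫ (4x)^2 dx = 16·(2π^3/3); ∫ 2·4·(2)·x dx = 0 (odd integrand); ∫ 2^2 dx = 4·2π.
So (1/(2π)) ∫_{-π}^{π} (4x + 2)^2 dx = 16π^2/3 + 4 = 16π^2/3 + 4.
Parseval ⇒ Σ |c_n|^2 = 16π^2/3 + 4.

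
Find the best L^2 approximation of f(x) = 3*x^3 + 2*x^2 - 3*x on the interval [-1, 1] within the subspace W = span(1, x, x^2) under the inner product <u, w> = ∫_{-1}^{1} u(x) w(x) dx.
g(x) = 2*x^2 - 6*x/5

The best approximation g ∈ W is the orthogonal projection of f onto W. Writing g = a_0 + a_1 x + a_2 x^2, the coefficients solve the normal equations G · a = b where
  G_{ij} = <φ_i, φ_j> and b_i = <f, φ_i>, with φ_0 = 1, φ_1 = x, φ_2 = x^2.
G =
  [2, 0, 2/3]
  [0, 2/3, 0]
  [2/3, 0, 2/5],
b = (4/3, -4/5, 4/5).
Solving gives a_0 = 0, a_1 = -6/5, a_2 = 2, so
  g(x) = 2*x^2 - 6*x/5.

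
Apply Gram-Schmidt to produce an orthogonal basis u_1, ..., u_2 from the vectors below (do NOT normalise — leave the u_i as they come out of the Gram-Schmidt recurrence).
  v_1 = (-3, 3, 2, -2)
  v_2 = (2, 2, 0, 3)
Orthogonal basis:
  u_1 = (-3, 3, 2, -2)
  u_2 = (17/13, 35/13, 6/13, 33/13)

Apply the Gram-Schmidt recurrence
  u_1 = v_1
  u_i = v_i − Σ_{j<i} ((v_i · u_j) / (u_j · u_j)) · u_j.

Step by step this gives:
  u_1 = (-3, 3, 2, -2)
  u_2 = (17/13, 35/13, 6/13, 33/13)

Orthogonality check:
  u_2 · u_1 = 0 (should be 0)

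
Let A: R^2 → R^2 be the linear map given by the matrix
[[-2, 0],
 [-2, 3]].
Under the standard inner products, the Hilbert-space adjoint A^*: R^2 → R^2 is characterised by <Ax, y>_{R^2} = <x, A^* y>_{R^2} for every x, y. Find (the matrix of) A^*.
A^* = A^T =
[[-2, -2],
 [0, 3]]

For real matrices with standard dot products, the defining identity <Ax, y> = <x, A^* y> gives (Ax)^T y = x^T (A^*) y, i.e. x^T A^T y = x^T (A^*) y. Since this holds for all x, y, we must have A^* = A^T. Therefore
A^* =
[[-2, -2],
 [0, 3]].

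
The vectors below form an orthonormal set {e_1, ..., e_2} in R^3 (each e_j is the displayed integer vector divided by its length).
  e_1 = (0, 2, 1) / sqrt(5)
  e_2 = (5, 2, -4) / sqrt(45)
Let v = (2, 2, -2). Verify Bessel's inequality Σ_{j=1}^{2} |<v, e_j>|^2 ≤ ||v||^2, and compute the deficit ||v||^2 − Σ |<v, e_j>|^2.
Σ |<v, e_j>|^2 = 104/9; ||v||^2 = 12; deficit = 4/9

Write each e_j = u_j / sqrt(<u_j, u_j>) where u_j is the displayed integer vector. Then <v, e_j> = <v, u_j> / sqrt(<u_j, u_j>), so |<v, e_j>|^2 = <v, u_j>^2 / <u_j, u_j>.
Coefficients: <v, e_1> = 2/sqrt(5), <v, e_2> = 22/sqrt(45).
Square and sum: Σ |<v, e_j>|^2 = 104/9.
Compute ||v||^2 = v·v = 12.
Deficit = 12 − 104/9 = 4/9 ≥ 0, confirming Bessel's inequality. (The deficit equals ||v − Σ <v,e_j> e_j||^2, the squared distance from v to span{e_j}.)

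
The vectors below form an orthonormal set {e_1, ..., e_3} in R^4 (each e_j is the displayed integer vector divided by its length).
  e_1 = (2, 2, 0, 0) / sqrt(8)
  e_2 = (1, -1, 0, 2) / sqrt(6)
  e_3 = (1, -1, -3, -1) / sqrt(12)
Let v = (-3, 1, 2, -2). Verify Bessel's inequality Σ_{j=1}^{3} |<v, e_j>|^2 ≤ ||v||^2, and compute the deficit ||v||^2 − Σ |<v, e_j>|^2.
Σ |<v, e_j>|^2 = 18; ||v||^2 = 18; deficit = 0

Write each e_j = u_j / sqrt(<u_j, u_j>) where u_j is the displayed integer vector. Then <v, e_j> = <v, u_j> / sqrt(<u_j, u_j>), so |<v, e_j>|^2 = <v, u_j>^2 / <u_j, u_j>.
Coefficients: <v, e_1> = -4/sqrt(8), <v, e_2> = -8/sqrt(6), <v, e_3> = -8/sqrt(12).
Square and sum: Σ |<v, e_j>|^2 = 18.
Compute ||v||^2 = v·v = 18.
Deficit = 18 − 18 = 0 ≥ 0, confirming Bessel's inequality. (The deficit equals ||v − Σ <v,e_j> e_j||^2, the squared distance from v to span{e_j}.)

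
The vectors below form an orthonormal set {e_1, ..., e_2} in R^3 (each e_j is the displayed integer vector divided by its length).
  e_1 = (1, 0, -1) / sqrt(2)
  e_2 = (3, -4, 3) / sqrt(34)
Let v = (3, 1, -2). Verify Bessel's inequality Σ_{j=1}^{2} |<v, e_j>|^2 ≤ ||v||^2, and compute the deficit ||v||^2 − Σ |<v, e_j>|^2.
Σ |<v, e_j>|^2 = 213/17; ||v||^2 = 14; deficit = 25/17

Write each e_j = u_j / sqrt(<u_j, u_j>) where u_j is the displayed integer vector. Then <v, e_j> = <v, u_j> / sqrt(<u_j, u_j>), so |<v, e_j>|^2 = <v, u_j>^2 / <u_j, u_j>.
Coefficients: <v, e_1> = 5/sqrt(2), <v, e_2> = -1/sqrt(34).
Square and sum: Σ |<v, e_j>|^2 = 213/17.
Compute ||v||^2 = v·v = 14.
Deficit = 14 − 213/17 = 25/17 ≥ 0, confirming Bessel's inequality. (The deficit equals ||v − Σ <v,e_j> e_j||^2, the squared distance from v to span{e_j}.)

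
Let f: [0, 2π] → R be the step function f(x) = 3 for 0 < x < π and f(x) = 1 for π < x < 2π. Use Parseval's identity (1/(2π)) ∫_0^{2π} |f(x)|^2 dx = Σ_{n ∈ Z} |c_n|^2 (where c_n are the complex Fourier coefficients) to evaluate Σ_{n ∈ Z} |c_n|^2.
Σ |c_n|^2 = 5

Parseval equates the L^2 energy of f (normalised by 1/(2π)) with the ℓ^2 sum of its Fourier coefficients: (1/(2π)) ∫_0^{2π} |f|^2 = Σ |c_n|^2.
Compute the left side: (1/(2π)) [∫_0^π 3^2 dx + ∫_π^{2π} 1^2 dx] = (1/(2π)) · (9π + 1π) = (9 + 1)/2 = 5.
So Σ_{n ∈ Z} |c_n|^2 = 5.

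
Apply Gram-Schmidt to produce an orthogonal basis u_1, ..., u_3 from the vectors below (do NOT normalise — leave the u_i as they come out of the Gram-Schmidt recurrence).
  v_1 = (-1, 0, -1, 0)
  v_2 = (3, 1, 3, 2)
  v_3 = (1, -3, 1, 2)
Orthogonal basis:
  u_1 = (-1, 0, -1, 0)
  u_2 = (0, 1, 0, 2)
  u_3 = (0, -16/5, 0, 8/5)

Apply the Gram-Schmidt recurrence
  u_1 = v_1
  u_i = v_i − Σ_{j<i} ((v_i · u_j) / (u_j · u_j)) · u_j.

Step by step this gives:
  u_1 = (-1, 0, -1, 0)
  u_2 = (0, 1, 0, 2)
  u_3 = (0, -16/5, 0, 8/5)

Orthogonality check:
  u_2 · u_1 = 0 (should be 0)
  u_3 · u_1 = 0 (should be 0)
  u_3 · u_2 = 0 (should be 0)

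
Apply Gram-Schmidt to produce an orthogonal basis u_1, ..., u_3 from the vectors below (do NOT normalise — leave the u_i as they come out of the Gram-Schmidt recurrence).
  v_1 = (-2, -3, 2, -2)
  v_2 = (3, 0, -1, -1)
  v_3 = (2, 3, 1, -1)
Orthogonal basis:
  u_1 = (-2, -3, 2, -2)
  u_2 = (17/7, -6/7, -3/7, -11/7)
  u_3 = (16/65, 132/65, 131/65, -83/65)

Apply the Gram-Schmidt recurrence
  u_1 = v_1
  u_i = v_i − Σ_{j<i} ((v_i · u_j) / (u_j · u_j)) · u_j.

Step by step this gives:
  u_1 = (-2, -3, 2, -2)
  u_2 = (17/7, -6/7, -3/7, -11/7)
  u_3 = (16/65, 132/65, 131/65, -83/65)

Orthogonality check:
  u_2 · u_1 = 0 (should be 0)
  u_3 · u_1 = 0 (should be 0)
  u_3 · u_2 = 0 (should be 0)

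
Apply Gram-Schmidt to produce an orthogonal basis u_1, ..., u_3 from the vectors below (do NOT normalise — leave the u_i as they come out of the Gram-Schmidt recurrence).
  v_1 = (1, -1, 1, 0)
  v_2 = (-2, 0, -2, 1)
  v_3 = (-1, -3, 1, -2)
Orthogonal basis:
  u_1 = (1, -1, 1, 0)
  u_2 = (-2/3, -4/3, -2/3, 1)
  u_3 = (-18/11, -14/11, 4/11, -28/11)

Apply the Gram-Schmidt recurrence
  u_1 = v_1
  u_i = v_i − Σ_{j<i} ((v_i · u_j) / (u_j · u_j)) · u_j.

Step by step this gives:
  u_1 = (1, -1, 1, 0)
  u_2 = (-2/3, -4/3, -2/3, 1)
  u_3 = (-18/11, -14/11, 4/11, -28/11)

Orthogonality check:
  u_2 · u_1 = 0 (should be 0)
  u_3 · u_1 = 0 (should be 0)
  u_3 · u_2 = 0 (should be 0)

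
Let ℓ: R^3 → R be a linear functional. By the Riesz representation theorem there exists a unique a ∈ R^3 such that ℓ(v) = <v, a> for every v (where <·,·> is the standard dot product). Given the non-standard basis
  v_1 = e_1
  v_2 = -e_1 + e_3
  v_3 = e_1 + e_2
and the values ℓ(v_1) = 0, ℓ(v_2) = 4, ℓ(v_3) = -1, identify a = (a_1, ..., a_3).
a = (0, -1, 4)

Write a = (a_1, ..., a_3) in the standard basis. For each basis vector v_i, ℓ(v_i) = <v_i, a> is a linear equation in the a_j's. Collect the n equations into a matrix system V a = ℓ, where row i of V is v_i (expressed in the standard basis). Since V is invertible (lower-triangular with 1s on the diagonal, up to permutation), solve by back-substitution:
  V =
[[1, 0, 0],
 [-1, 0, 1],
 [1, 1, 0]]
  V a = (0, 4, -1)
Solving gives a = (0, -1, 4).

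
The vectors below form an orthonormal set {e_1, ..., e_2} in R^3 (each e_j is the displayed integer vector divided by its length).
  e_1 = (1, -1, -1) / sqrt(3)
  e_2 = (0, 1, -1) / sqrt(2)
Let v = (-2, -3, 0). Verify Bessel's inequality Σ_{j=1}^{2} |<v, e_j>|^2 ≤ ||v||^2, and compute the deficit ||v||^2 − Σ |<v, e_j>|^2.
Σ |<v, e_j>|^2 = 29/6; ||v||^2 = 13; deficit = 49/6

Write each e_j = u_j / sqrt(<u_j, u_j>) where u_j is the displayed integer vector. Then <v, e_j> = <v, u_j> / sqrt(<u_j, u_j>), so |<v, e_j>|^2 = <v, u_j>^2 / <u_j, u_j>.
Coefficients: <v, e_1> = 1/sqrt(3), <v, e_2> = -3/sqrt(2).
Square and sum: Σ |<v, e_j>|^2 = 29/6.
Compute ||v||^2 = v·v = 13.
Deficit = 13 − 29/6 = 49/6 ≥ 0, confirming Bessel's inequality. (The deficit equals ||v − Σ <v,e_j> e_j||^2, the squared distance from v to span{e_j}.)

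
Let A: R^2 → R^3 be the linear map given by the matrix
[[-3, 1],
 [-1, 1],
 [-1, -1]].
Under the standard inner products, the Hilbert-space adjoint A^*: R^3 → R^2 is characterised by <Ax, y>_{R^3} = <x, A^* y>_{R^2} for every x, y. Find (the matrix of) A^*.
A^* = A^T =
[[-3, -1, -1],
 [1, 1, -1]]

For real matrices with standard dot products, the defining identity <Ax, y> = <x, A^* y> gives (Ax)^T y = x^T (A^*) y, i.e. x^T A^T y = x^T (A^*) y. Since this holds for all x, y, we must have A^* = A^T. Therefore
A^* =
[[-3, -1, -1],
 [1, 1, -1]].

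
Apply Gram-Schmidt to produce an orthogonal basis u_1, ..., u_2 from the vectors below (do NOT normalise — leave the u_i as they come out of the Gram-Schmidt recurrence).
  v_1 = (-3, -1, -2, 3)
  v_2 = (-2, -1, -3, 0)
Orthogonal basis:
  u_1 = (-3, -1, -2, 3)
  u_2 = (-7/23, -10/23, -43/23, -39/23)

Apply the Gram-Schmidt recurrence
  u_1 = v_1
  u_i = v_i − Σ_{j<i} ((v_i · u_j) / (u_j · u_j)) · u_j.

Step by step this gives:
  u_1 = (-3, -1, -2, 3)
  u_2 = (-7/23, -10/23, -43/23, -39/23)

Orthogonality check:
  u_2 · u_1 = 0 (should be 0)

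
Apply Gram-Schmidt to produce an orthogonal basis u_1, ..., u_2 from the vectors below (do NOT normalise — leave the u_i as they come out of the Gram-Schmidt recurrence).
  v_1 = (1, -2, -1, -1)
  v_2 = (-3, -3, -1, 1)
Orthogonal basis:
  u_1 = (1, -2, -1, -1)
  u_2 = (-24/7, -15/7, -4/7, 10/7)

Apply the Gram-Schmidt recurrence
  u_1 = v_1
  u_i = v_i − Σ_{j<i} ((v_i · u_j) / (u_j · u_j)) · u_j.

Step by step this gives:
  u_1 = (1, -2, -1, -1)
  u_2 = (-24/7, -15/7, -4/7, 10/7)

Orthogonality check:
  u_2 · u_1 = 0 (should be 0)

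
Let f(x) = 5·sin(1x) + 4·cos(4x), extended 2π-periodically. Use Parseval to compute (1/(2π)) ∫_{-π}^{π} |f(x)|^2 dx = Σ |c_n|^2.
Σ |c_n|^2 = 41/2

Expand |f|^2 and use orthogonality of {sin(nx), cos(mx)} on [-π, π]:
  ∫_{-π}^{π} sin(nx)^2 dx = π, ∫ cos(mx)^2 dx = π, and cross terms integrate to 0.
So ∫_{-π}^{π} f(x)^2 dx = 5^2 · π + 4^2 · π = (25 + 16)π.
Divide by 2π: (25 + 16)/2 = 41/2.
By Parseval, this equals Σ |c_n|^2.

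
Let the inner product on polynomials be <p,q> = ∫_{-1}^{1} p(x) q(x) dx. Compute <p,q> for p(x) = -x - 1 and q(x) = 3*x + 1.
<p,q> = -4

Expand the product: p(x)·q(x) = -3*x^2 - 4*x - 1.
∫_{-1}^{1} of each monomial x^k gives [2/(k+1) if k even, 0 if k odd]. Integrating term-by-term (or equivalently evaluating the antiderivative F(x) = -x^3 - 2*x^2 - x at the endpoints):
  F(1) − F(−1) = -4 − (0) = -4.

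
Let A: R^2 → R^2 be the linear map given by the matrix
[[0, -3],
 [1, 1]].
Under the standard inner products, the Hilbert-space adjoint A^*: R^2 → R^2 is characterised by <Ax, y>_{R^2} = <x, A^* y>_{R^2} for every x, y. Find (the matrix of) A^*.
A^* = A^T =
[[0, 1],
 [-3, 1]]

For real matrices with standard dot products, the defining identity <Ax, y> = <x, A^* y> gives (Ax)^T y = x^T (A^*) y, i.e. x^T A^T y = x^T (A^*) y. Since this holds for all x, y, we must have A^* = A^T. Therefore
A^* =
[[0, 1],
 [-3, 1]].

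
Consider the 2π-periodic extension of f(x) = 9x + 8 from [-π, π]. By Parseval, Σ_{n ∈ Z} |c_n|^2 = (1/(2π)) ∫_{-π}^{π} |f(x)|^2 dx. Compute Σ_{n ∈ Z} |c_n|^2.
Σ |c_n|^2 = 27π^2 + 64

Expand and integrate term by term over [-π, π]:
  ∫ (9x)^2 dx = 81·(2π^3/3); ∫ 2·9·(8)·x dx = 0 (odd integrand); ∫ 8^2 dx = 64·2π.
So (1/(2π)) ∫_{-π}^{π} (9x + 8)^2 dx = 81π^2/3 + 64 = 27π^2 + 64.
Parseval ⇒ Σ |c_n|^2 = 27π^2 + 64.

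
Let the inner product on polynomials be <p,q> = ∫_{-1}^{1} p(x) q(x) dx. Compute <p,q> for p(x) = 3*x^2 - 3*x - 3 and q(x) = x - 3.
<p,q> = 10

Expand the product: p(x)·q(x) = 3*x^3 - 12*x^2 + 6*x + 9.
∫_{-1}^{1} of each monomial x^k gives [2/(k+1) if k even, 0 if k odd]. Integrating term-by-term (or equivalently evaluating the antiderivative F(x) = 3*x^4/4 - 4*x^3 + 3*x^2 + 9*x at the endpoints):
  F(1) − F(−1) = 35/4 − (-5/4) = 10.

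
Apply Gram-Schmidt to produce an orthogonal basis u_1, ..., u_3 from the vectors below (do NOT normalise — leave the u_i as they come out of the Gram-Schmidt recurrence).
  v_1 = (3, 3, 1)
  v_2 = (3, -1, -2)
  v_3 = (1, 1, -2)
Orthogonal basis:
  u_1 = (3, 3, 1)
  u_2 = (45/19, -31/19, -42/19)
  u_3 = (-14/25, 126/125, -168/125)

Apply the Gram-Schmidt recurrence
  u_1 = v_1
  u_i = v_i − Σ_{j<i} ((v_i · u_j) / (u_j · u_j)) · u_j.

Step by step this gives:
  u_1 = (3, 3, 1)
  u_2 = (45/19, -31/19, -42/19)
  u_3 = (-14/25, 126/125, -168/125)

Orthogonality check:
  u_2 · u_1 = 0 (should be 0)
  u_3 · u_1 = 0 (should be 0)
  u_3 · u_2 = 0 (should be 0)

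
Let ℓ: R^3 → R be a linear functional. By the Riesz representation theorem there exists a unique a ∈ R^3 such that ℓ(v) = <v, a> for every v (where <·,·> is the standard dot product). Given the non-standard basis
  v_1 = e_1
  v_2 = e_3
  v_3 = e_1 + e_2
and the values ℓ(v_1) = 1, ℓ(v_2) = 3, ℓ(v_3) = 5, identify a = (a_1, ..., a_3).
a = (1, 4, 3)

Write a = (a_1, ..., a_3) in the standard basis. For each basis vector v_i, ℓ(v_i) = <v_i, a> is a linear equation in the a_j's. Collect the n equations into a matrix system V a = ℓ, where row i of V is v_i (expressed in the standard basis). Since V is invertible (lower-triangular with 1s on the diagonal, up to permutation), solve by back-substitution:
  V =
[[1, 0, 0],
 [0, 0, 1],
 [1, 1, 0]]
  V a = (1, 3, 5)
Solving gives a = (1, 4, 3).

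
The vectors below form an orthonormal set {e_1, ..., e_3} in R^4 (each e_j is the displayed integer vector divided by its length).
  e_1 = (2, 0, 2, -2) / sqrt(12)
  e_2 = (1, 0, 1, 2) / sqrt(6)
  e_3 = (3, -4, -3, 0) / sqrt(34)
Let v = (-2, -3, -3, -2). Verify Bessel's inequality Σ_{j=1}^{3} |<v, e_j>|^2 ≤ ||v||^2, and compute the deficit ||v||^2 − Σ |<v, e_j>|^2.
Σ |<v, e_j>|^2 = 393/17; ||v||^2 = 26; deficit = 49/17

Write each e_j = u_j / sqrt(<u_j, u_j>) where u_j is the displayed integer vector. Then <v, e_j> = <v, u_j> / sqrt(<u_j, u_j>), so |<v, e_j>|^2 = <v, u_j>^2 / <u_j, u_j>.
Coefficients: <v, e_1> = -6/sqrt(12), <v, e_2> = -9/sqrt(6), <v, e_3> = 15/sqrt(34).
Square and sum: Σ |<v, e_j>|^2 = 393/17.
Compute ||v||^2 = v·v = 26.
Deficit = 26 − 393/17 = 49/17 ≥ 0, confirming Bessel's inequality. (The deficit equals ||v − Σ <v,e_j> e_j||^2, the squared distance from v to span{e_j}.)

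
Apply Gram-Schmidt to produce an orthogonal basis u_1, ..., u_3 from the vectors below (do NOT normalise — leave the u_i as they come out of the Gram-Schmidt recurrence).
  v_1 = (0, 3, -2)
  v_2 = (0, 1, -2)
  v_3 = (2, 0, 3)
Orthogonal basis:
  u_1 = (0, 3, -2)
  u_2 = (0, -8/13, -12/13)
  u_3 = (2, 0, 0)

Apply the Gram-Schmidt recurrence
  u_1 = v_1
  u_i = v_i − Σ_{j<i} ((v_i · u_j) / (u_j · u_j)) · u_j.

Step by step this gives:
  u_1 = (0, 3, -2)
  u_2 = (0, -8/13, -12/13)
  u_3 = (2, 0, 0)

Orthogonality check:
  u_2 · u_1 = 0 (should be 0)
  u_3 · u_1 = 0 (should be 0)
  u_3 · u_2 = 0 (should be 0)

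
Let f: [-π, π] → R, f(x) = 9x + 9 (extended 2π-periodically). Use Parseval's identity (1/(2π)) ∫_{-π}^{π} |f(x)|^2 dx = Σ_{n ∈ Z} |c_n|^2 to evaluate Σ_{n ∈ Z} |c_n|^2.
Σ |c_n|^2 = 27π^2 + 81

Expand and integrate term by term over [-π, π]:
  ∫ (9x)^2 dx = 81·(2π^3/3); ∫ 2·9·(9)·x dx = 0 (odd integrand); ∫ 9^2 dx = 81·2π.
So (1/(2π)) ∫_{-π}^{π} (9x + 9)^2 dx = 81π^2/3 + 81 = 27π^2 + 81.
Parseval ⇒ Σ |c_n|^2 = 27π^2 + 81.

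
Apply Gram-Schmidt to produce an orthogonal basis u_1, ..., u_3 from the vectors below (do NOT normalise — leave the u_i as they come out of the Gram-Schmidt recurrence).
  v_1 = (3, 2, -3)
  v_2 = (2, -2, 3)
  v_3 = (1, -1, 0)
Orthogonal basis:
  u_1 = (3, 2, -3)
  u_2 = (65/22, -15/11, 45/22)
  u_3 = (0, -9/13, -6/13)

Apply the Gram-Schmidt recurrence
  u_1 = v_1
  u_i = v_i − Σ_{j<i} ((v_i · u_j) / (u_j · u_j)) · u_j.

Step by step this gives:
  u_1 = (3, 2, -3)
  u_2 = (65/22, -15/11, 45/22)
  u_3 = (0, -9/13, -6/13)

Orthogonality check:
  u_2 · u_1 = 0 (should be 0)
  u_3 · u_1 = 0 (should be 0)
  u_3 · u_2 = 0 (should be 0)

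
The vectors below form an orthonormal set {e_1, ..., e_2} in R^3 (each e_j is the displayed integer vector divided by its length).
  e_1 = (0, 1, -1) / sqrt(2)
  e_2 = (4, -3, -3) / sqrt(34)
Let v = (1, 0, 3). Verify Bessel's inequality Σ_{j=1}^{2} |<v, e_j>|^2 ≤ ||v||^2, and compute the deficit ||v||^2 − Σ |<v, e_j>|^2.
Σ |<v, e_j>|^2 = 89/17; ||v||^2 = 10; deficit = 81/17

Write each e_j = u_j / sqrt(<u_j, u_j>) where u_j is the displayed integer vector. Then <v, e_j> = <v, u_j> / sqrt(<u_j, u_j>), so |<v, e_j>|^2 = <v, u_j>^2 / <u_j, u_j>.
Coefficients: <v, e_1> = -3/sqrt(2), <v, e_2> = -5/sqrt(34).
Square and sum: Σ |<v, e_j>|^2 = 89/17.
Compute ||v||^2 = v·v = 10.
Deficit = 10 − 89/17 = 81/17 ≥ 0, confirming Bessel's inequality. (The deficit equals ||v − Σ <v,e_j> e_j||^2, the squared distance from v to span{e_j}.)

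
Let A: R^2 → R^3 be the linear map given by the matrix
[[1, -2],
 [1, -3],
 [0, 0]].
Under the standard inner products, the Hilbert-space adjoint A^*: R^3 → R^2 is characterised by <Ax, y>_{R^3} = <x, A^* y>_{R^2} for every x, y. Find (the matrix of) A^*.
A^* = A^T =
[[1, 1, 0],
 [-2, -3, 0]]

For real matrices with standard dot products, the defining identity <Ax, y> = <x, A^* y> gives (Ax)^T y = x^T (A^*) y, i.e. x^T A^T y = x^T (A^*) y. Since this holds for all x, y, we must have A^* = A^T. Therefore
A^* =
[[1, 1, 0],
 [-2, -3, 0]].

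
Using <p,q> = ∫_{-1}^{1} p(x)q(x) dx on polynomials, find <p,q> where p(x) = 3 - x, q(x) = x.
<p,q> = -2/3

Expand the product: p(x)·q(x) = -x^2 + 3*x.
∫_{-1}^{1} of each monomial x^k gives [2/(k+1) if k even, 0 if k odd]. Integrating term-by-term (or equivalently evaluating the antiderivative F(x) = -x^3/3 + 3*x^2/2 at the endpoints):
  F(1) − F(−1) = 7/6 − (11/6) = -2/3.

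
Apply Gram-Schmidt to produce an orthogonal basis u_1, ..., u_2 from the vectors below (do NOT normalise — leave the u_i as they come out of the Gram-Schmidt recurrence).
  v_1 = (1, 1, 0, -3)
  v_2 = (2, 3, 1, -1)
Orthogonal basis:
  u_1 = (1, 1, 0, -3)
  u_2 = (14/11, 25/11, 1, 13/11)

Apply the Gram-Schmidt recurrence
  u_1 = v_1
  u_i = v_i − Σ_{j<i} ((v_i · u_j) / (u_j · u_j)) · u_j.

Step by step this gives:
  u_1 = (1, 1, 0, -3)
  u_2 = (14/11, 25/11, 1, 13/11)

Orthogonality check:
  u_2 · u_1 = 0 (should be 0)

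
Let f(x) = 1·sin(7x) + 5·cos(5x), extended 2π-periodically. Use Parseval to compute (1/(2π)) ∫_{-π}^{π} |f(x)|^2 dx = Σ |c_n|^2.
Σ |c_n|^2 = 13

Expand |f|^2 and use orthogonality of {sin(nx), cos(mx)} on [-π, π]:
  ∫_{-π}^{π} sin(nx)^2 dx = π, ∫ cos(mx)^2 dx = π, and cross terms integrate to 0.
So ∫_{-π}^{π} f(x)^2 dx = 1^2 · π + 5^2 · π = (1 + 25)π.
Divide by 2π: (1 + 25)/2 = 13.
By Parseval, this equals Σ |c_n|^2.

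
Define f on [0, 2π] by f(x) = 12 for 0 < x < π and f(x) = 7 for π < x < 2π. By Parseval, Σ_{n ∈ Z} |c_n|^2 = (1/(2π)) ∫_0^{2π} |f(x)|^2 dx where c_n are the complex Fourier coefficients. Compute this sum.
Σ |c_n|^2 = 193/2

Parseval equates the L^2 energy of f (normalised by 1/(2π)) with the ℓ^2 sum of its Fourier coefficients: (1/(2π)) ∫_0^{2π} |f|^2 = Σ |c_n|^2.
Compute the left side: (1/(2π)) [∫_0^π 12^2 dx + ∫_π^{2π} 7^2 dx] = (1/(2π)) · (144π + 49π) = (144 + 49)/2 = 193/2.
So Σ_{n ∈ Z} |c_n|^2 = 193/2.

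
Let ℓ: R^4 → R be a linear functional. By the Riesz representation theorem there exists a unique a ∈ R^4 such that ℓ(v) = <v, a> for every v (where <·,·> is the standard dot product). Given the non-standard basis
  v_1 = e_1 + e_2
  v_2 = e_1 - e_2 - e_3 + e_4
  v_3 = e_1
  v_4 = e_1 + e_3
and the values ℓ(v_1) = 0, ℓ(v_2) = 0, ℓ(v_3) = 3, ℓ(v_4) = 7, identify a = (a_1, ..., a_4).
a = (3, -3, 4, -2)

Write a = (a_1, ..., a_4) in the standard basis. For each basis vector v_i, ℓ(v_i) = <v_i, a> is a linear equation in the a_j's. Collect the n equations into a matrix system V a = ℓ, where row i of V is v_i (expressed in the standard basis). Since V is invertible (lower-triangular with 1s on the diagonal, up to permutation), solve by back-substitution:
  V =
[[1, 1, 0, 0],
 [1, -1, -1, 1],
 [1, 0, 0, 0],
 [1, 0, 1, 0]]
  V a = (0, 0, 3, 7)
Solving gives a = (3, -3, 4, -2).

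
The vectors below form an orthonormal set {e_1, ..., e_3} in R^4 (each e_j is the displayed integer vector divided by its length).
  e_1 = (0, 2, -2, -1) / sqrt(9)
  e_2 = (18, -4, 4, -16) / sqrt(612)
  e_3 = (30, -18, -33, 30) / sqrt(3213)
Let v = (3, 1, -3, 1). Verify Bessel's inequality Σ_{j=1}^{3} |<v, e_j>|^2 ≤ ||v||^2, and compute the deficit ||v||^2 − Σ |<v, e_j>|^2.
Σ |<v, e_j>|^2 = 395/21; ||v||^2 = 20; deficit = 25/21

Write each e_j = u_j / sqrt(<u_j, u_j>) where u_j is the displayed integer vector. Then <v, e_j> = <v, u_j> / sqrt(<u_j, u_j>), so |<v, e_j>|^2 = <v, u_j>^2 / <u_j, u_j>.
Coefficients: <v, e_1> = 7/sqrt(9), <v, e_2> = 22/sqrt(612), <v, e_3> = 201/sqrt(3213).
Square and sum: Σ |<v, e_j>|^2 = 395/21.
Compute ||v||^2 = v·v = 20.
Deficit = 20 − 395/21 = 25/21 ≥ 0, confirming Bessel's inequality. (The deficit equals ||v − Σ <v,e_j> e_j||^2, the squared distance from v to span{e_j}.)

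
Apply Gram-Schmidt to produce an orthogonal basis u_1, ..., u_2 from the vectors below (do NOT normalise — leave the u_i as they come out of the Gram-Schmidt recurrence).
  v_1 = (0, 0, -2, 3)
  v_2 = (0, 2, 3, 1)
Orthogonal basis:
  u_1 = (0, 0, -2, 3)
  u_2 = (0, 2, 33/13, 22/13)

Apply the Gram-Schmidt recurrence
  u_1 = v_1
  u_i = v_i − Σ_{j<i} ((v_i · u_j) / (u_j · u_j)) · u_j.

Step by step this gives:
  u_1 = (0, 0, -2, 3)
  u_2 = (0, 2, 33/13, 22/13)

Orthogonality check:
  u_2 · u_1 = 0 (should be 0)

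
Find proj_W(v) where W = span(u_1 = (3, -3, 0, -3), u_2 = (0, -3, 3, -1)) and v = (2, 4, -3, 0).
proj_W(v) = (46/41, 119/41, -165/41, 9/41)

Set up U = [u_1 | ... | u_2] ∈ R^(4×2). The projector onto W = col(U) is P = U (U^T U)^(-1) U^T.
Compute U^T U =
  [27, 12]
  [12, 19],
and U^T v = (-6, -21).
Solve U^T U · c = U^T v for the coefficients: c = (46/123, -55/41). The projection is proj_W(v) = U c.
Check: (v - proj_W(v)) · u_1 = 0  (should be 0).
Check: (v - proj_W(v)) · u_2 = 0  (should be 0).
Result: proj_W(v) = (46/41, 119/41, -165/41, 9/41).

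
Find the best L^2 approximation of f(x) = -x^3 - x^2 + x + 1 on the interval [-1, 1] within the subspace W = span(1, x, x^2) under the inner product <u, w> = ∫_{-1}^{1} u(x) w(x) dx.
g(x) = -x^2 + 2*x/5 + 1

The best approximation g ∈ W is the orthogonal projection of f onto W. Writing g = a_0 + a_1 x + a_2 x^2, the coefficients solve the normal equations G · a = b where
  G_{ij} = <φ_i, φ_j> and b_i = <f, φ_i>, with φ_0 = 1, φ_1 = x, φ_2 = x^2.
G =
  [2, 0, 2/3]
  [0, 2/3, 0]
  [2/3, 0, 2/5],
b = (4/3, 4/15, 4/15).
Solving gives a_0 = 1, a_1 = 2/5, a_2 = -1, so
  g(x) = -x^2 + 2*x/5 + 1.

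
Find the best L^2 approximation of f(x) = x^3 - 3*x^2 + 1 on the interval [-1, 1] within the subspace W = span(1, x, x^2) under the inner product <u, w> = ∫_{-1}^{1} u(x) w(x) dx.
g(x) = -3*x^2 + 3*x/5 + 1

The best approximation g ∈ W is the orthogonal projection of f onto W. Writing g = a_0 + a_1 x + a_2 x^2, the coefficients solve the normal equations G · a = b where
  G_{ij} = <φ_i, φ_j> and b_i = <f, φ_i>, with φ_0 = 1, φ_1 = x, φ_2 = x^2.
G =
  [2, 0, 2/3]
  [0, 2/3, 0]
  [2/3, 0, 2/5],
b = (0, 2/5, -8/15).
Solving gives a_0 = 1, a_1 = 3/5, a_2 = -3, so
  g(x) = -3*x^2 + 3*x/5 + 1.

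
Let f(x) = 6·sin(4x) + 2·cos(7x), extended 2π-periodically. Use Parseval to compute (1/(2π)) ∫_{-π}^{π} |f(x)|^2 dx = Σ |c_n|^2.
Σ |c_n|^2 = 20

Expand |f|^2 and use orthogonality of {sin(nx), cos(mx)} on [-π, π]:
  ∫_{-π}^{π} sin(nx)^2 dx = π, ∫ cos(mx)^2 dx = π, and cross terms integrate to 0.
So ∫_{-π}^{π} f(x)^2 dx = 6^2 · π + 2^2 · π = (36 + 4)π.
Divide by 2π: (36 + 4)/2 = 20.
By Parseval, this equals Σ |c_n|^2.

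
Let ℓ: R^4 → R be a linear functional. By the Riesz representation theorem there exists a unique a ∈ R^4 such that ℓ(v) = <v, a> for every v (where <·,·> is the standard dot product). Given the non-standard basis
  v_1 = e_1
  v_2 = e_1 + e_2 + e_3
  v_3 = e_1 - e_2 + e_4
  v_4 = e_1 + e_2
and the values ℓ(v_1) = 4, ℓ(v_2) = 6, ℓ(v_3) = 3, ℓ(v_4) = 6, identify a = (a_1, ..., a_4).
a = (4, 2, 0, 1)

Write a = (a_1, ..., a_4) in the standard basis. For each basis vector v_i, ℓ(v_i) = <v_i, a> is a linear equation in the a_j's. Collect the n equations into a matrix system V a = ℓ, where row i of V is v_i (expressed in the standard basis). Since V is invertible (lower-triangular with 1s on the diagonal, up to permutation), solve by back-substitution:
  V =
[[1, 0, 0, 0],
 [1, 1, 1, 0],
 [1, -1, 0, 1],
 [1, 1, 0, 0]]
  V a = (4, 6, 3, 6)
Solving gives a = (4, 2, 0, 1).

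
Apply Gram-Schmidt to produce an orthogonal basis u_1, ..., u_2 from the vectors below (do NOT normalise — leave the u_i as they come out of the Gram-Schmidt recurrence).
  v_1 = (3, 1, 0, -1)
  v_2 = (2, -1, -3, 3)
Orthogonal basis:
  u_1 = (3, 1, 0, -1)
  u_2 = (16/11, -13/11, -3, 35/11)

Apply the Gram-Schmidt recurrence
  u_1 = v_1
  u_i = v_i − Σ_{j<i} ((v_i · u_j) / (u_j · u_j)) · u_j.

Step by step this gives:
  u_1 = (3, 1, 0, -1)
  u_2 = (16/11, -13/11, -3, 35/11)

Orthogonality check:
  u_2 · u_1 = 0 (should be 0)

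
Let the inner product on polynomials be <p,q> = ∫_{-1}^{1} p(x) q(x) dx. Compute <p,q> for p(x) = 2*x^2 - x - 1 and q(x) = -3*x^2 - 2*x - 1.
<p,q> = 8/5

Expand the product: p(x)·q(x) = -6*x^4 - x^3 + 3*x^2 + 3*x + 1.
∫_{-1}^{1} of each monomial x^k gives [2/(k+1) if k even, 0 if k odd]. Integrating term-by-term (or equivalently evaluating the antiderivative F(x) = -6*x^5/5 - x^4/4 + x^3 + 3*x^2/2 + x at the endpoints):
  F(1) − F(−1) = 41/20 − (9/20) = 8/5.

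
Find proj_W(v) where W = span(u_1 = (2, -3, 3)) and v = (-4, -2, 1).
proj_W(v) = (1/11, -3/22, 3/22)

Set up U = [u_1 | ... | u_1] ∈ R^(3×1). The projector onto W = col(U) is P = U (U^T U)^(-1) U^T.
Compute U^T U =
  [22],
and U^T v = (1).
Solve U^T U · c = U^T v for the coefficients: c = (1/22). The projection is proj_W(v) = U c.
Check: (v - proj_W(v)) · u_1 = 0  (should be 0).
Result: proj_W(v) = (1/11, -3/22, 3/22).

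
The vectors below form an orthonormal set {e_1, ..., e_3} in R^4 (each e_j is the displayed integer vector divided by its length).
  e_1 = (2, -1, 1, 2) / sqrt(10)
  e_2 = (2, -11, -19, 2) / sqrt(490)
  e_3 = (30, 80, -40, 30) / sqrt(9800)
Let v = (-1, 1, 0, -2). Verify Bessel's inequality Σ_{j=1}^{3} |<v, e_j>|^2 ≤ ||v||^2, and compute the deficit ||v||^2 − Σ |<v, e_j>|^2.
Σ |<v, e_j>|^2 = 11/2; ||v||^2 = 6; deficit = 1/2

Write each e_j = u_j / sqrt(<u_j, u_j>) where u_j is the displayed integer vector. Then <v, e_j> = <v, u_j> / sqrt(<u_j, u_j>), so |<v, e_j>|^2 = <v, u_j>^2 / <u_j, u_j>.
Coefficients: <v, e_1> = -7/sqrt(10), <v, e_2> = -17/sqrt(490), <v, e_3> = -10/sqrt(9800).
Square and sum: Σ |<v, e_j>|^2 = 11/2.
Compute ||v||^2 = v·v = 6.
Deficit = 6 − 11/2 = 1/2 ≥ 0, confirming Bessel's inequality. (The deficit equals ||v − Σ <v,e_j> e_j||^2, the squared distance from v to span{e_j}.)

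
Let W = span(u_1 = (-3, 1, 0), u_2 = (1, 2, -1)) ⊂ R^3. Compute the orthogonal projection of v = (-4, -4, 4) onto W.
proj_W(v) = (-248/59, -272/59, 152/59)

Set up U = [u_1 | ... | u_2] ∈ R^(3×2). The projector onto W = col(U) is P = U (U^T U)^(-1) U^T.
Compute U^T U =
  [10, -1]
  [-1, 6],
and U^T v = (8, -16).
Solve U^T U · c = U^T v for the coefficients: c = (32/59, -152/59). The projection is proj_W(v) = U c.
Check: (v - proj_W(v)) · u_1 = 0  (should be 0).
Check: (v - proj_W(v)) · u_2 = 0  (should be 0).
Result: proj_W(v) = (-248/59, -272/59, 152/59).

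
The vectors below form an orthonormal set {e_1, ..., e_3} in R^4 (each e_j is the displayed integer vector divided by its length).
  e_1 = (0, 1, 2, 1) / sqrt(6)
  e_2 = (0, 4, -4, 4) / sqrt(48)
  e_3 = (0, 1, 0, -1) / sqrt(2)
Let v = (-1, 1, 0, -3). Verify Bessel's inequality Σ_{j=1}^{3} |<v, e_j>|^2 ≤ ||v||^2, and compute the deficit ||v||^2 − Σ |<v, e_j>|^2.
Σ |<v, e_j>|^2 = 10; ||v||^2 = 11; deficit = 1

Write each e_j = u_j / sqrt(<u_j, u_j>) where u_j is the displayed integer vector. Then <v, e_j> = <v, u_j> / sqrt(<u_j, u_j>), so |<v, e_j>|^2 = <v, u_j>^2 / <u_j, u_j>.
Coefficients: <v, e_1> = -2/sqrt(6), <v, e_2> = -8/sqrt(48), <v, e_3> = 4/sqrt(2).
Square and sum: Σ |<v, e_j>|^2 = 10.
Compute ||v||^2 = v·v = 11.
Deficit = 11 − 10 = 1 ≥ 0, confirming Bessel's inequality. (The deficit equals ||v − Σ <v,e_j> e_j||^2, the squared distance from v to span{e_j}.)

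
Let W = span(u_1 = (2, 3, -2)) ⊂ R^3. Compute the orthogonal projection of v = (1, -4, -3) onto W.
proj_W(v) = (-8/17, -12/17, 8/17)

Set up U = [u_1 | ... | u_1] ∈ R^(3×1). The projector onto W = col(U) is P = U (U^T U)^(-1) U^T.
Compute U^T U =
  [17],
and U^T v = (-4).
Solve U^T U · c = U^T v for the coefficients: c = (-4/17). The projection is proj_W(v) = U c.
Check: (v - proj_W(v)) · u_1 = 0  (should be 0).
Result: proj_W(v) = (-8/17, -12/17, 8/17).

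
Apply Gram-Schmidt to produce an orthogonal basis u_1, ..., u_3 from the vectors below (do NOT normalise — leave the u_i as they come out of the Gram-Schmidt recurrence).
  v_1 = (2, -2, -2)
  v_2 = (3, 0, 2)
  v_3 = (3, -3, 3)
Orthogonal basis:
  u_1 = (2, -2, -2)
  u_2 = (8/3, 1/3, 7/3)
  u_3 = (-18/19, -45/19, 27/19)

Apply the Gram-Schmidt recurrence
  u_1 = v_1
  u_i = v_i − Σ_{j<i} ((v_i · u_j) / (u_j · u_j)) · u_j.

Step by step this gives:
  u_1 = (2, -2, -2)
  u_2 = (8/3, 1/3, 7/3)
  u_3 = (-18/19, -45/19, 27/19)

Orthogonality check:
  u_2 · u_1 = 0 (should be 0)
  u_3 · u_1 = 0 (should be 0)
  u_3 · u_2 = 0 (should be 0)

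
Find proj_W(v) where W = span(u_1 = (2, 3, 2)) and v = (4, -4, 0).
proj_W(v) = (-8/17, -12/17, -8/17)

Set up U = [u_1 | ... | u_1] ∈ R^(3×1). The projector onto W = col(U) is P = U (U^T U)^(-1) U^T.
Compute U^T U =
  [17],
and U^T v = (-4).
Solve U^T U · c = U^T v for the coefficients: c = (-4/17). The projection is proj_W(v) = U c.
Check: (v - proj_W(v)) · u_1 = 0  (should be 0).
Result: proj_W(v) = (-8/17, -12/17, -8/17).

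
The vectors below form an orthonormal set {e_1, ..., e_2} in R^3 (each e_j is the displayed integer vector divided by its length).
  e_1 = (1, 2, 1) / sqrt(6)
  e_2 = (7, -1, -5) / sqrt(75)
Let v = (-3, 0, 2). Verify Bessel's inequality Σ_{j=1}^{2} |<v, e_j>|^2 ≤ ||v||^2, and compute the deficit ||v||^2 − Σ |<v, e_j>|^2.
Σ |<v, e_j>|^2 = 649/50; ||v||^2 = 13; deficit = 1/50

Write each e_j = u_j / sqrt(<u_j, u_j>) where u_j is the displayed integer vector. Then <v, e_j> = <v, u_j> / sqrt(<u_j, u_j>), so |<v, e_j>|^2 = <v, u_j>^2 / <u_j, u_j>.
Coefficients: <v, e_1> = -1/sqrt(6), <v, e_2> = -31/sqrt(75).
Square and sum: Σ |<v, e_j>|^2 = 649/50.
Compute ||v||^2 = v·v = 13.
Deficit = 13 − 649/50 = 1/50 ≥ 0, confirming Bessel's inequality. (The deficit equals ||v − Σ <v,e_j> e_j||^2, the squared distance from v to span{e_j}.)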